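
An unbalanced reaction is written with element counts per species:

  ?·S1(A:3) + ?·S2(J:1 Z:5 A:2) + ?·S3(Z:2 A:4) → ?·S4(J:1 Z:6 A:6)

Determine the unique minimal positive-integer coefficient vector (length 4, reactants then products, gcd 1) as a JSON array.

Coefficients: [4, 6, 3, 6]

J: 4·0+6·1+3·0 = 6 | 6·1 = 6
Z: 4·0+6·5+3·2 = 36 | 6·6 = 36
A: 4·3+6·2+3·4 = 36 | 6·6 = 36
gcd(4,6,3,6) = 1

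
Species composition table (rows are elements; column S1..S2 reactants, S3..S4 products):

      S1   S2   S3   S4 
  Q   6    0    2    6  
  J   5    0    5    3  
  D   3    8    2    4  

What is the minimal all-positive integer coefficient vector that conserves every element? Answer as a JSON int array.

Coefficients: [6, 1, 3, 5]

Q: 6·6+1·0 = 36 | 3·2+5·6 = 36
J: 6·5+1·0 = 30 | 3·5+5·3 = 30
D: 6·3+1·8 = 26 | 3·2+5·4 = 26
gcd(6,1,3,5) = 1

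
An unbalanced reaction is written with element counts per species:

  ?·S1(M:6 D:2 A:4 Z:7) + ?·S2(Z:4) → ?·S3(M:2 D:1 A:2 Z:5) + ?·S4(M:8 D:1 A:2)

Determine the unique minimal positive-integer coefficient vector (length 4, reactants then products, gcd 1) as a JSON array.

M: 3·6+1·0 = 18 | 5·2+1·8 = 18
D: 3·2+1·0 = 6 | 5·1+1·1 = 6
A: 3·4+1·0 = 12 | 5·2+1·2 = 12
Z: 3·7+1·4 = 25 | 5·5+1·0 = 25
gcd(3,1,5,1) = 1

Coefficients: [3, 1, 5, 1]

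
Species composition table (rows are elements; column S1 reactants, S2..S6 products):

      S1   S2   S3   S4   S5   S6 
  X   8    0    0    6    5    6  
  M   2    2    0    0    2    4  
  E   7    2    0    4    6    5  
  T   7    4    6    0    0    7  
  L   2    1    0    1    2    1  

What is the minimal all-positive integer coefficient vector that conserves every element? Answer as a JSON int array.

Coefficients: [5, 1, 4, 4, 2, 1]

X: 5·8 = 40 | 1·0+4·0+4·6+2·5+1·6 = 40
M: 5·2 = 10 | 1·2+4·0+4·0+2·2+1·4 = 10
E: 5·7 = 35 | 1·2+4·0+4·4+2·6+1·5 = 35
T: 5·7 = 35 | 1·4+4·6+4·0+2·0+1·7 = 35
L: 5·2 = 10 | 1·1+4·0+4·1+2·2+1·1 = 10
gcd(5,1,4,4,2,1) = 1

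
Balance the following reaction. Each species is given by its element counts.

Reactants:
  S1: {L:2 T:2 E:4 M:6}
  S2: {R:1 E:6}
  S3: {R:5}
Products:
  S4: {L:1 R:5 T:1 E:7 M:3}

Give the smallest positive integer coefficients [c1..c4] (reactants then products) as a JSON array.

Coefficients: [3, 5, 5, 6]

L: 3·2+5·0+5·0 = 6 | 6·1 = 6
R: 3·0+5·1+5·5 = 30 | 6·5 = 30
T: 3·2+5·0+5·0 = 6 | 6·1 = 6
E: 3·4+5·6+5·0 = 42 | 6·7 = 42
M: 3·6+5·0+5·0 = 18 | 6·3 = 18
gcd(3,5,5,6) = 1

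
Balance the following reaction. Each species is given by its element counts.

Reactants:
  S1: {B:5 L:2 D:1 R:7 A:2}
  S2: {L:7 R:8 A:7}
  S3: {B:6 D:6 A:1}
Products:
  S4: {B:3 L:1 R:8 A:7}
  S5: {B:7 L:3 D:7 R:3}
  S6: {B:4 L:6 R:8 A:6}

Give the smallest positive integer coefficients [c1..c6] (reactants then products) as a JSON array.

B: 6·5+4·0+6·6 = 66 | 4·3+6·7+3·4 = 66
L: 6·2+4·7+6·0 = 40 | 4·1+6·3+3·6 = 40
D: 6·1+4·0+6·6 = 42 | 4·0+6·7+3·0 = 42
R: 6·7+4·8+6·0 = 74 | 4·8+6·3+3·8 = 74
A: 6·2+4·7+6·1 = 46 | 4·7+6·0+3·6 = 46
gcd(6,4,6,4,6,3) = 1

Coefficients: [6, 4, 6, 4, 6, 3]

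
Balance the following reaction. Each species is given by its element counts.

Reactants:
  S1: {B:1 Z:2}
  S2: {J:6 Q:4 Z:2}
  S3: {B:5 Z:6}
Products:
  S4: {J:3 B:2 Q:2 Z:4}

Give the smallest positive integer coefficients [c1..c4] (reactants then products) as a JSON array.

J: 3·0+2·6+1·0 = 12 | 4·3 = 12
B: 3·1+2·0+1·5 = 8 | 4·2 = 8
Q: 3·0+2·4+1·0 = 8 | 4·2 = 8
Z: 3·2+2·2+1·6 = 16 | 4·4 = 16
gcd(3,2,1,4) = 1

Coefficients: [3, 2, 1, 4]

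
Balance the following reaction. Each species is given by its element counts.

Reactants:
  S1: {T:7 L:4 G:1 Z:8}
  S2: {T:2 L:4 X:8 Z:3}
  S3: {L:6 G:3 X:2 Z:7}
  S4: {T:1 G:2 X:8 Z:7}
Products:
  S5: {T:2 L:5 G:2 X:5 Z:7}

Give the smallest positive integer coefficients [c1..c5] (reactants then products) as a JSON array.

Coefficients: [1, 2, 3, 1, 6]

T: 1·7+2·2+3·0+1·1 = 12 | 6·2 = 12
L: 1·4+2·4+3·6+1·0 = 30 | 6·5 = 30
G: 1·1+2·0+3·3+1·2 = 12 | 6·2 = 12
X: 1·0+2·8+3·2+1·8 = 30 | 6·5 = 30
Z: 1·8+2·3+3·7+1·7 = 42 | 6·7 = 42
gcd(1,2,3,1,6) = 1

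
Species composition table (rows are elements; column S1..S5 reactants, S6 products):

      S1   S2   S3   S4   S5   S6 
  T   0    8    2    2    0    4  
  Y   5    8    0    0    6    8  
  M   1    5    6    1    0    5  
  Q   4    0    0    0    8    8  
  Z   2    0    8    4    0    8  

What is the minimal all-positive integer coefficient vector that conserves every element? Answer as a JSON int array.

Coefficients: [2, 1, 3, 5, 5, 6]

T: 2·0+1·8+3·2+5·2+5·0 = 24 | 6·4 = 24
Y: 2·5+1·8+3·0+5·0+5·6 = 48 | 6·8 = 48
M: 2·1+1·5+3·6+5·1+5·0 = 30 | 6·5 = 30
Q: 2·4+1·0+3·0+5·0+5·8 = 48 | 6·8 = 48
Z: 2·2+1·0+3·8+5·4+5·0 = 48 | 6·8 = 48
gcd(2,1,3,5,5,6) = 1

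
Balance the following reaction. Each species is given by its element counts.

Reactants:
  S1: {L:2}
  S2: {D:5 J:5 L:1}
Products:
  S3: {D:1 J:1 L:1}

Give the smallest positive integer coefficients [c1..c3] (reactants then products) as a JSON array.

Coefficients: [2, 1, 5]

D: 2·0+1·5 = 5 | 5·1 = 5
J: 2·0+1·5 = 5 | 5·1 = 5
L: 2·2+1·1 = 5 | 5·1 = 5
gcd(2,1,5) = 1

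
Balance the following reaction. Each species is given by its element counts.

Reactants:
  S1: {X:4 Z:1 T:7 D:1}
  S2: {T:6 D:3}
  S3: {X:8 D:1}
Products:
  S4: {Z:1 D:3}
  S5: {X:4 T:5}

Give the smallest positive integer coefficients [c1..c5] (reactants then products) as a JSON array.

X: 2·4+1·0+1·8 = 16 | 2·0+4·4 = 16
Z: 2·1+1·0+1·0 = 2 | 2·1+4·0 = 2
T: 2·7+1·6+1·0 = 20 | 2·0+4·5 = 20
D: 2·1+1·3+1·1 = 6 | 2·3+4·0 = 6
gcd(2,1,1,2,4) = 1

Coefficients: [2, 1, 1, 2, 4]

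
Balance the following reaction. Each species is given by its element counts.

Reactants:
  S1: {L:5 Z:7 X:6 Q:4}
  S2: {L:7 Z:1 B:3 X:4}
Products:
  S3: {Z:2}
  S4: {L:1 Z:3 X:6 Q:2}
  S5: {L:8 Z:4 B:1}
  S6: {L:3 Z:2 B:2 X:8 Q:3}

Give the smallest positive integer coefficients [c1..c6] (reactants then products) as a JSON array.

Coefficients: [5, 6, 1, 1, 6, 6]

L: 5·5+6·7 = 67 | 1·0+1·1+6·8+6·3 = 67
Z: 5·7+6·1 = 41 | 1·2+1·3+6·4+6·2 = 41
B: 5·0+6·3 = 18 | 1·0+1·0+6·1+6·2 = 18
X: 5·6+6·4 = 54 | 1·0+1·6+6·0+6·8 = 54
Q: 5·4+6·0 = 20 | 1·0+1·2+6·0+6·3 = 20
gcd(5,6,1,1,6,6) = 1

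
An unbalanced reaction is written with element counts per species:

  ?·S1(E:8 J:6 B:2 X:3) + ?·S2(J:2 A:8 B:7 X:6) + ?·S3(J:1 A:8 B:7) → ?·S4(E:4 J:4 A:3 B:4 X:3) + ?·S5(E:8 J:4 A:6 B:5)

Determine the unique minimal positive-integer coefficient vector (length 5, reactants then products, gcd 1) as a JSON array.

Coefficients: [4, 1, 2, 6, 1]

E: 4·8+1·0+2·0 = 32 | 6·4+1·8 = 32
J: 4·6+1·2+2·1 = 28 | 6·4+1·4 = 28
A: 4·0+1·8+2·8 = 24 | 6·3+1·6 = 24
B: 4·2+1·7+2·7 = 29 | 6·4+1·5 = 29
X: 4·3+1·6+2·0 = 18 | 6·3+1·0 = 18
gcd(4,1,2,6,1) = 1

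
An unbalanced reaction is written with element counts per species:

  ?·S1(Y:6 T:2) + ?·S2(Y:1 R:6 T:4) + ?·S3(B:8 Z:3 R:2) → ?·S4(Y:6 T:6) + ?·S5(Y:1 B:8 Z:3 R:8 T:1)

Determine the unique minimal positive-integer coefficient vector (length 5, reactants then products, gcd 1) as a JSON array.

Coefficients: [3, 4, 4, 3, 4]

Y: 3·6+4·1+4·0 = 22 | 3·6+4·1 = 22
B: 3·0+4·0+4·8 = 32 | 3·0+4·8 = 32
Z: 3·0+4·0+4·3 = 12 | 3·0+4·3 = 12
R: 3·0+4·6+4·2 = 32 | 3·0+4·8 = 32
T: 3·2+4·4+4·0 = 22 | 3·6+4·1 = 22
gcd(3,4,4,3,4) = 1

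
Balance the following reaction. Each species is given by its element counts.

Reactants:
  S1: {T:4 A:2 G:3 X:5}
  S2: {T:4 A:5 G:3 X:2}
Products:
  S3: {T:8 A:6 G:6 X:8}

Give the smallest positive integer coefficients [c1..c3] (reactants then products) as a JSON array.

T: 4·4+2·4 = 24 | 3·8 = 24
A: 4·2+2·5 = 18 | 3·6 = 18
G: 4·3+2·3 = 18 | 3·6 = 18
X: 4·5+2·2 = 24 | 3·8 = 24
gcd(4,2,3) = 1

Coefficients: [4, 2, 3]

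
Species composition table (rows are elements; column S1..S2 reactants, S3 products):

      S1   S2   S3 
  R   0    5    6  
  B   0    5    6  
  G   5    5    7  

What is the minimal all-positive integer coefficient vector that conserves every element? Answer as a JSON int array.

R: 1·0+6·5 = 30 | 5·6 = 30
B: 1·0+6·5 = 30 | 5·6 = 30
G: 1·5+6·5 = 35 | 5·7 = 35
gcd(1,6,5) = 1

Coefficients: [1, 6, 5]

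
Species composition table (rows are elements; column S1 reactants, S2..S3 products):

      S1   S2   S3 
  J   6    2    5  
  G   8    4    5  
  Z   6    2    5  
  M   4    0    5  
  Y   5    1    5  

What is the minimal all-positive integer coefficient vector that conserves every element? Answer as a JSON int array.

Coefficients: [5, 5, 4]

J: 5·6 = 30 | 5·2+4·5 = 30
G: 5·8 = 40 | 5·4+4·5 = 40
Z: 5·6 = 30 | 5·2+4·5 = 30
M: 5·4 = 20 | 5·0+4·5 = 20
Y: 5·5 = 25 | 5·1+4·5 = 25
gcd(5,5,4) = 1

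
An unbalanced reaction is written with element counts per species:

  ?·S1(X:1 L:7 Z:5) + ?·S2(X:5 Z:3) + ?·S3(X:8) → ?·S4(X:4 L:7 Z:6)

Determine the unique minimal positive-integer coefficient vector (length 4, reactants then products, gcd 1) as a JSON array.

X: 6·1+2·5+1·8 = 24 | 6·4 = 24
L: 6·7+2·0+1·0 = 42 | 6·7 = 42
Z: 6·5+2·3+1·0 = 36 | 6·6 = 36
gcd(6,2,1,6) = 1

Coefficients: [6, 2, 1, 6]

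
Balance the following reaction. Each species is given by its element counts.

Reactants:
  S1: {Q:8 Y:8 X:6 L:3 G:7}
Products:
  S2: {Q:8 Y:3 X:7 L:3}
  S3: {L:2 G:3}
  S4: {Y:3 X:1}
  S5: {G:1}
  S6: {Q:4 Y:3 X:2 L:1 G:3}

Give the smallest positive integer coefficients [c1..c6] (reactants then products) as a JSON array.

Coefficients: [3, 1, 1, 3, 6, 4]

Q: 3·8 = 24 | 1·8+1·0+3·0+6·0+4·4 = 24
Y: 3·8 = 24 | 1·3+1·0+3·3+6·0+4·3 = 24
X: 3·6 = 18 | 1·7+1·0+3·1+6·0+4·2 = 18
L: 3·3 = 9 | 1·3+1·2+3·0+6·0+4·1 = 9
G: 3·7 = 21 | 1·0+1·3+3·0+6·1+4·3 = 21
gcd(3,1,1,3,6,4) = 1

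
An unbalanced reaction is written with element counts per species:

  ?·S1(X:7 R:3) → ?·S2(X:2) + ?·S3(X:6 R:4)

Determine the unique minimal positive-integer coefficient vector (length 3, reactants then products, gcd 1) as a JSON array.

Coefficients: [4, 5, 3]

X: 4·7 = 28 | 5·2+3·6 = 28
R: 4·3 = 12 | 5·0+3·4 = 12
gcd(4,5,3) = 1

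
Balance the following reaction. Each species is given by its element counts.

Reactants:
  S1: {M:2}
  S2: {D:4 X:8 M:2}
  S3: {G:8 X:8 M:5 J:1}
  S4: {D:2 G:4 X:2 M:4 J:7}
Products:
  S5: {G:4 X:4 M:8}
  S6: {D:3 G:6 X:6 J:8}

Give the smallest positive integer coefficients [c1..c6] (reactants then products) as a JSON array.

Coefficients: [5, 1, 4, 4, 6, 4]

D: 5·0+1·4+4·0+4·2 = 12 | 6·0+4·3 = 12
G: 5·0+1·0+4·8+4·4 = 48 | 6·4+4·6 = 48
X: 5·0+1·8+4·8+4·2 = 48 | 6·4+4·6 = 48
M: 5·2+1·2+4·5+4·4 = 48 | 6·8+4·0 = 48
J: 5·0+1·0+4·1+4·7 = 32 | 6·0+4·8 = 32
gcd(5,1,4,4,6,4) = 1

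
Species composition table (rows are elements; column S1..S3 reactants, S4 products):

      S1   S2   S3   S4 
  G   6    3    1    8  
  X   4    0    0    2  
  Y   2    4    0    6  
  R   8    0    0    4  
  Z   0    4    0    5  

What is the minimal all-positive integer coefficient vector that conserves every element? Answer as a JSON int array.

Coefficients: [2, 5, 5, 4]

G: 2·6+5·3+5·1 = 32 | 4·8 = 32
X: 2·4+5·0+5·0 = 8 | 4·2 = 8
Y: 2·2+5·4+5·0 = 24 | 4·6 = 24
R: 2·8+5·0+5·0 = 16 | 4·4 = 16
Z: 2·0+5·4+5·0 = 20 | 4·5 = 20
gcd(2,5,5,4) = 1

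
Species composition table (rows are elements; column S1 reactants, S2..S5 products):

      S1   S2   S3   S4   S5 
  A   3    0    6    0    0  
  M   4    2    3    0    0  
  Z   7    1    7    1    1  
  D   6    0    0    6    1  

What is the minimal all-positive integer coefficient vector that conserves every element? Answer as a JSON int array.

Coefficients: [4, 5, 2, 3, 6]

A: 4·3 = 12 | 5·0+2·6+3·0+6·0 = 12
M: 4·4 = 16 | 5·2+2·3+3·0+6·0 = 16
Z: 4·7 = 28 | 5·1+2·7+3·1+6·1 = 28
D: 4·6 = 24 | 5·0+2·0+3·6+6·1 = 24
gcd(4,5,2,3,6) = 1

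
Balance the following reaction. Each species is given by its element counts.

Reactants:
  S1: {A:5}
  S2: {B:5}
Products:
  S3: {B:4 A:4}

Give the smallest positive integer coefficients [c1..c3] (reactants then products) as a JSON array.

Coefficients: [4, 4, 5]

B: 4·0+4·5 = 20 | 5·4 = 20
A: 4·5+4·0 = 20 | 5·4 = 20
gcd(4,4,5) = 1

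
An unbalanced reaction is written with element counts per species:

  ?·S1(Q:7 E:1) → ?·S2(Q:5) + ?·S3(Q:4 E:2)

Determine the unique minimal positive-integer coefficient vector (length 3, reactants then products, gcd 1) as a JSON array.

Coefficients: [2, 2, 1]

Q: 2·7 = 14 | 2·5+1·4 = 14
E: 2·1 = 2 | 2·0+1·2 = 2
gcd(2,2,1) = 1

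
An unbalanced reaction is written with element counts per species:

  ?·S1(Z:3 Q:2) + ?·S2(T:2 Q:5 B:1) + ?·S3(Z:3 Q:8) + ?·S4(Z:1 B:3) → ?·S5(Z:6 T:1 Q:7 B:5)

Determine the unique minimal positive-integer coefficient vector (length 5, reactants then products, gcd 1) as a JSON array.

Coefficients: [5, 2, 1, 6, 4]

Z: 5·3+2·0+1·3+6·1 = 24 | 4·6 = 24
T: 5·0+2·2+1·0+6·0 = 4 | 4·1 = 4
Q: 5·2+2·5+1·8+6·0 = 28 | 4·7 = 28
B: 5·0+2·1+1·0+6·3 = 20 | 4·5 = 20
gcd(5,2,1,6,4) = 1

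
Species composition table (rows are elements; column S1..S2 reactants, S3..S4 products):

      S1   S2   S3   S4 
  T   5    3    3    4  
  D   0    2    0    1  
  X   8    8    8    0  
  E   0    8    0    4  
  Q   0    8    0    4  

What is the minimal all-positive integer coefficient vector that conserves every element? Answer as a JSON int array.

T: 4·5+1·3 = 23 | 5·3+2·4 = 23
D: 4·0+1·2 = 2 | 5·0+2·1 = 2
X: 4·8+1·8 = 40 | 5·8+2·0 = 40
E: 4·0+1·8 = 8 | 5·0+2·4 = 8
Q: 4·0+1·8 = 8 | 5·0+2·4 = 8
gcd(4,1,5,2) = 1

Coefficients: [4, 1, 5, 2]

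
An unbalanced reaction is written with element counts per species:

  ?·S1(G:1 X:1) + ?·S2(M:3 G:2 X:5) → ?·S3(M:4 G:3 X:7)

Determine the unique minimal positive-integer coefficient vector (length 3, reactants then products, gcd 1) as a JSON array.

Coefficients: [1, 4, 3]

M: 1·0+4·3 = 12 | 3·4 = 12
G: 1·1+4·2 = 9 | 3·3 = 9
X: 1·1+4·5 = 21 | 3·7 = 21
gcd(1,4,3) = 1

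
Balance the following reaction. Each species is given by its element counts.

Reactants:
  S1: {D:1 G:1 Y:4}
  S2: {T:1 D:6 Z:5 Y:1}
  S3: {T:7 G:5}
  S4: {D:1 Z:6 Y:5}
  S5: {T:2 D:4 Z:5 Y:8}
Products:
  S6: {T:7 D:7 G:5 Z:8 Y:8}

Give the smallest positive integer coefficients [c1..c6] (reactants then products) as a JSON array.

Coefficients: [5, 5, 5, 3, 1, 6]

T: 5·0+5·1+5·7+3·0+1·2 = 42 | 6·7 = 42
D: 5·1+5·6+5·0+3·1+1·4 = 42 | 6·7 = 42
G: 5·1+5·0+5·5+3·0+1·0 = 30 | 6·5 = 30
Z: 5·0+5·5+5·0+3·6+1·5 = 48 | 6·8 = 48
Y: 5·4+5·1+5·0+3·5+1·8 = 48 | 6·8 = 48
gcd(5,5,5,3,1,6) = 1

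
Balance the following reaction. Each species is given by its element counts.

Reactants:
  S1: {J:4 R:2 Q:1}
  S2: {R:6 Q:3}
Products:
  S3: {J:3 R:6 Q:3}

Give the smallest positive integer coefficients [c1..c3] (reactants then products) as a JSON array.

Coefficients: [3, 3, 4]

J: 3·4+3·0 = 12 | 4·3 = 12
R: 3·2+3·6 = 24 | 4·6 = 24
Q: 3·1+3·3 = 12 | 4·3 = 12
gcd(3,3,4) = 1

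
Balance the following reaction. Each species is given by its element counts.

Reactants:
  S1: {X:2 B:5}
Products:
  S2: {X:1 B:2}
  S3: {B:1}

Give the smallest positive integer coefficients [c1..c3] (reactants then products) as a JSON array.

X: 1·2 = 2 | 2·1+1·0 = 2
B: 1·5 = 5 | 2·2+1·1 = 5
gcd(1,2,1) = 1

Coefficients: [1, 2, 1]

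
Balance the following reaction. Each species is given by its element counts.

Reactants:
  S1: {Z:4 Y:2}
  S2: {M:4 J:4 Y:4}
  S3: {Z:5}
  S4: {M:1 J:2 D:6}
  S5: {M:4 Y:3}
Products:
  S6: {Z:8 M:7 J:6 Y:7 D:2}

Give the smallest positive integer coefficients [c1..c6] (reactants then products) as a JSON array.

Coefficients: [1, 4, 4, 1, 1, 3]

Z: 1·4+4·0+4·5+1·0+1·0 = 24 | 3·8 = 24
M: 1·0+4·4+4·0+1·1+1·4 = 21 | 3·7 = 21
J: 1·0+4·4+4·0+1·2+1·0 = 18 | 3·6 = 18
Y: 1·2+4·4+4·0+1·0+1·3 = 21 | 3·7 = 21
D: 1·0+4·0+4·0+1·6+1·0 = 6 | 3·2 = 6
gcd(1,4,4,1,1,3) = 1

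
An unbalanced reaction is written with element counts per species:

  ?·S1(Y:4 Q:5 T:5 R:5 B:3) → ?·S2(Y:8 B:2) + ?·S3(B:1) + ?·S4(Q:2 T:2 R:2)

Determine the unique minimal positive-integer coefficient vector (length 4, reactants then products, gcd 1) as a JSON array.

Coefficients: [2, 1, 4, 5]

Y: 2·4 = 8 | 1·8+4·0+5·0 = 8
Q: 2·5 = 10 | 1·0+4·0+5·2 = 10
T: 2·5 = 10 | 1·0+4·0+5·2 = 10
R: 2·5 = 10 | 1·0+4·0+5·2 = 10
B: 2·3 = 6 | 1·2+4·1+5·0 = 6
gcd(2,1,4,5) = 1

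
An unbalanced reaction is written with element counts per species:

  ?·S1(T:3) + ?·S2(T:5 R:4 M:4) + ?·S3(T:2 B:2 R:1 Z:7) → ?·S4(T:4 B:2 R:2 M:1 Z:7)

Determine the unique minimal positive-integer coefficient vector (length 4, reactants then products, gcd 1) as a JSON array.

T: 1·3+1·5+4·2 = 16 | 4·4 = 16
B: 1·0+1·0+4·2 = 8 | 4·2 = 8
R: 1·0+1·4+4·1 = 8 | 4·2 = 8
M: 1·0+1·4+4·0 = 4 | 4·1 = 4
Z: 1·0+1·0+4·7 = 28 | 4·7 = 28
gcd(1,1,4,4) = 1

Coefficients: [1, 1, 4, 4]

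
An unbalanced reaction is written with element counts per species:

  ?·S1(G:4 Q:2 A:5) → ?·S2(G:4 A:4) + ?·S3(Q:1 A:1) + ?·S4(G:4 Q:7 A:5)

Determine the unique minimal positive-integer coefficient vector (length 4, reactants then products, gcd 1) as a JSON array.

Coefficients: [6, 5, 5, 1]

G: 6·4 = 24 | 5·4+5·0+1·4 = 24
Q: 6·2 = 12 | 5·0+5·1+1·7 = 12
A: 6·5 = 30 | 5·4+5·1+1·5 = 30
gcd(6,5,5,1) = 1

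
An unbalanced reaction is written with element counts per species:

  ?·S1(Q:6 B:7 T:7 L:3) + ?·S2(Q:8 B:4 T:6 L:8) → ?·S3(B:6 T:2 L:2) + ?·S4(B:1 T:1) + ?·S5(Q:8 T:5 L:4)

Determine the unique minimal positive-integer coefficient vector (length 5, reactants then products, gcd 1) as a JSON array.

Q: 4·6+3·8 = 48 | 6·0+4·0+6·8 = 48
B: 4·7+3·4 = 40 | 6·6+4·1+6·0 = 40
T: 4·7+3·6 = 46 | 6·2+4·1+6·5 = 46
L: 4·3+3·8 = 36 | 6·2+4·0+6·4 = 36
gcd(4,3,6,4,6) = 1

Coefficients: [4, 3, 6, 4, 6]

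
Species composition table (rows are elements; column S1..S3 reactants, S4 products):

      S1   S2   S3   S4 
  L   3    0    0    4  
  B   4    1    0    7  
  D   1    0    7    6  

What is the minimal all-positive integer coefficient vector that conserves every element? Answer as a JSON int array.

L: 4·3+5·0+2·0 = 12 | 3·4 = 12
B: 4·4+5·1+2·0 = 21 | 3·7 = 21
D: 4·1+5·0+2·7 = 18 | 3·6 = 18
gcd(4,5,2,3) = 1

Coefficients: [4, 5, 2, 3]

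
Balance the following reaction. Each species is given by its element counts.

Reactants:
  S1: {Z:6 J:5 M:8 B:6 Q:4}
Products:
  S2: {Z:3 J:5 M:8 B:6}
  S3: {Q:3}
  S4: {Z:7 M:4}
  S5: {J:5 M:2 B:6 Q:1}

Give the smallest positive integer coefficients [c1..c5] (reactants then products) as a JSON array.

Z: 5·6 = 30 | 3·3+6·0+3·7+2·0 = 30
J: 5·5 = 25 | 3·5+6·0+3·0+2·5 = 25
M: 5·8 = 40 | 3·8+6·0+3·4+2·2 = 40
B: 5·6 = 30 | 3·6+6·0+3·0+2·6 = 30
Q: 5·4 = 20 | 3·0+6·3+3·0+2·1 = 20
gcd(5,3,6,3,2) = 1

Coefficients: [5, 3, 6, 3, 2]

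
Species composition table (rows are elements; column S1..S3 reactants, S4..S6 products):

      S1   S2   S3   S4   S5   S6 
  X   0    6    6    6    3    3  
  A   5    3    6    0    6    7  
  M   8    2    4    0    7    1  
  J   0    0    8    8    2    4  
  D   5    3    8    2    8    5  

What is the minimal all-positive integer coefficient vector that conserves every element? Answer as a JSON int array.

Coefficients: [1, 1, 5, 3, 4, 2]

X: 1·0+1·6+5·6 = 36 | 3·6+4·3+2·3 = 36
A: 1·5+1·3+5·6 = 38 | 3·0+4·6+2·7 = 38
M: 1·8+1·2+5·4 = 30 | 3·0+4·7+2·1 = 30
J: 1·0+1·0+5·8 = 40 | 3·8+4·2+2·4 = 40
D: 1·5+1·3+5·8 = 48 | 3·2+4·8+2·5 = 48
gcd(1,1,5,3,4,2) = 1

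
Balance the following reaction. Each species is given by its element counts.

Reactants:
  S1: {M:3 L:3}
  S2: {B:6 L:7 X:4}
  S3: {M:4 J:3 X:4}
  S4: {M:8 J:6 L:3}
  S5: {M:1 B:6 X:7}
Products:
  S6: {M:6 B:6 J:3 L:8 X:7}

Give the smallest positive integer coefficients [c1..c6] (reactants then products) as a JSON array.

M: 3·3+4·0+3·4+1·8+1·1 = 30 | 5·6 = 30
B: 3·0+4·6+3·0+1·0+1·6 = 30 | 5·6 = 30
J: 3·0+4·0+3·3+1·6+1·0 = 15 | 5·3 = 15
L: 3·3+4·7+3·0+1·3+1·0 = 40 | 5·8 = 40
X: 3·0+4·4+3·4+1·0+1·7 = 35 | 5·7 = 35
gcd(3,4,3,1,1,5) = 1

Coefficients: [3, 4, 3, 1, 1, 5]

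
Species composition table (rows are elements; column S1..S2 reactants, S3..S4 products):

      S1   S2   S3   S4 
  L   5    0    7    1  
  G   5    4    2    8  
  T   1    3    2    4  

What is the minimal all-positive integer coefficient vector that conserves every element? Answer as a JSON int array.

Coefficients: [2, 4, 1, 3]

L: 2·5+4·0 = 10 | 1·7+3·1 = 10
G: 2·5+4·4 = 26 | 1·2+3·8 = 26
T: 2·1+4·3 = 14 | 1·2+3·4 = 14
gcd(2,4,1,3) = 1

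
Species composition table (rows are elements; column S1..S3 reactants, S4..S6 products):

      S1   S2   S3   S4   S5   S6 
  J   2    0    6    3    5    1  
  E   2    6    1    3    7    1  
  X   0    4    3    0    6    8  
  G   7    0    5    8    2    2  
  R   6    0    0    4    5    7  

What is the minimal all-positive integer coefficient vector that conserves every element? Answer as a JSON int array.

Coefficients: [6, 2, 2, 6, 1, 1]

J: 6·2+2·0+2·6 = 24 | 6·3+1·5+1·1 = 24
E: 6·2+2·6+2·1 = 26 | 6·3+1·7+1·1 = 26
X: 6·0+2·4+2·3 = 14 | 6·0+1·6+1·8 = 14
G: 6·7+2·0+2·5 = 52 | 6·8+1·2+1·2 = 52
R: 6·6+2·0+2·0 = 36 | 6·4+1·5+1·7 = 36
gcd(6,2,2,6,1,1) = 1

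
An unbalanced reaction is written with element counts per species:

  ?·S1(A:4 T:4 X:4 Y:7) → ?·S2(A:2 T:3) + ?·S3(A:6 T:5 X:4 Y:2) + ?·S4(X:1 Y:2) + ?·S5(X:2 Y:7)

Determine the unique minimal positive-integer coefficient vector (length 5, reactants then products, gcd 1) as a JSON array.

Coefficients: [6, 3, 3, 4, 4]

A: 6·4 = 24 | 3·2+3·6+4·0+4·0 = 24
T: 6·4 = 24 | 3·3+3·5+4·0+4·0 = 24
X: 6·4 = 24 | 3·0+3·4+4·1+4·2 = 24
Y: 6·7 = 42 | 3·0+3·2+4·2+4·7 = 42
gcd(6,3,3,4,4) = 1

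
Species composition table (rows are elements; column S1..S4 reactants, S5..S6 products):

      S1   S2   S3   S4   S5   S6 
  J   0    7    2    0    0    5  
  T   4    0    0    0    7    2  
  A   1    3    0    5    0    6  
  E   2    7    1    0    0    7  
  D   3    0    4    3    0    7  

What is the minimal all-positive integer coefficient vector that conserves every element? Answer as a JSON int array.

J: 6·0+3·7+2·2+3·0 = 25 | 2·0+5·5 = 25
T: 6·4+3·0+2·0+3·0 = 24 | 2·7+5·2 = 24
A: 6·1+3·3+2·0+3·5 = 30 | 2·0+5·6 = 30
E: 6·2+3·7+2·1+3·0 = 35 | 2·0+5·7 = 35
D: 6·3+3·0+2·4+3·3 = 35 | 2·0+5·7 = 35
gcd(6,3,2,3,2,5) = 1

Coefficients: [6, 3, 2, 3, 2, 5]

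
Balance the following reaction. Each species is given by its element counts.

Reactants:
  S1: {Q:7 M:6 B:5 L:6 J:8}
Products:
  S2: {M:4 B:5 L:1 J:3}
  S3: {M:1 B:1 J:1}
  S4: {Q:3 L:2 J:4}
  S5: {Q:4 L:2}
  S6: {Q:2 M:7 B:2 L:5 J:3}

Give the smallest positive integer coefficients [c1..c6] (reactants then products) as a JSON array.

Q: 6·7 = 42 | 4·0+6·0+6·3+5·4+2·2 = 42
M: 6·6 = 36 | 4·4+6·1+6·0+5·0+2·7 = 36
B: 6·5 = 30 | 4·5+6·1+6·0+5·0+2·2 = 30
L: 6·6 = 36 | 4·1+6·0+6·2+5·2+2·5 = 36
J: 6·8 = 48 | 4·3+6·1+6·4+5·0+2·3 = 48
gcd(6,4,6,6,5,2) = 1

Coefficients: [6, 4, 6, 6, 5, 2]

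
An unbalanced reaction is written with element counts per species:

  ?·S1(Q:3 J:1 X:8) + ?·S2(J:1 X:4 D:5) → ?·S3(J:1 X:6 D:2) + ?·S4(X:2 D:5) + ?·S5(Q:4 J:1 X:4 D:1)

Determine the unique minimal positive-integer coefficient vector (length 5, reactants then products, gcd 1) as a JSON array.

Coefficients: [4, 5, 6, 2, 3]

Q: 4·3+5·0 = 12 | 6·0+2·0+3·4 = 12
J: 4·1+5·1 = 9 | 6·1+2·0+3·1 = 9
X: 4·8+5·4 = 52 | 6·6+2·2+3·4 = 52
D: 4·0+5·5 = 25 | 6·2+2·5+3·1 = 25
gcd(4,5,6,2,3) = 1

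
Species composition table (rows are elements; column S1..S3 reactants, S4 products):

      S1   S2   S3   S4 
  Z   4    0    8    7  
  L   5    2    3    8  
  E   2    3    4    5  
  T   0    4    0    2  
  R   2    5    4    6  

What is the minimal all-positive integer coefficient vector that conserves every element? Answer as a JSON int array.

Coefficients: [5, 2, 1, 4]

Z: 5·4+2·0+1·8 = 28 | 4·7 = 28
L: 5·5+2·2+1·3 = 32 | 4·8 = 32
E: 5·2+2·3+1·4 = 20 | 4·5 = 20
T: 5·0+2·4+1·0 = 8 | 4·2 = 8
R: 5·2+2·5+1·4 = 24 | 4·6 = 24
gcd(5,2,1,4) = 1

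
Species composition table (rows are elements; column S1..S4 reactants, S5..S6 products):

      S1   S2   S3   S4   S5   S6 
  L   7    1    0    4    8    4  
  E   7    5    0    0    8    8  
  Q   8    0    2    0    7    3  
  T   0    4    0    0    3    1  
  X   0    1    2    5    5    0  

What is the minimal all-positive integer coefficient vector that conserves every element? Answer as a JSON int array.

Coefficients: [4, 4, 3, 3, 5, 1]

L: 4·7+4·1+3·0+3·4 = 44 | 5·8+1·4 = 44
E: 4·7+4·5+3·0+3·0 = 48 | 5·8+1·8 = 48
Q: 4·8+4·0+3·2+3·0 = 38 | 5·7+1·3 = 38
T: 4·0+4·4+3·0+3·0 = 16 | 5·3+1·1 = 16
X: 4·0+4·1+3·2+3·5 = 25 | 5·5+1·0 = 25
gcd(4,4,3,3,5,1) = 1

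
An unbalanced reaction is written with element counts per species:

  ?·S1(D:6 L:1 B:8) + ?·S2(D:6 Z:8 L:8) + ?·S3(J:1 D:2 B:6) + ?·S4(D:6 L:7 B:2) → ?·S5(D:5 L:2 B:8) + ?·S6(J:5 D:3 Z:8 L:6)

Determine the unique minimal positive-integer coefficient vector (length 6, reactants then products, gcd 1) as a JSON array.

J: 1·0+1·0+5·1+1·0 = 5 | 5·0+1·5 = 5
D: 1·6+1·6+5·2+1·6 = 28 | 5·5+1·3 = 28
Z: 1·0+1·8+5·0+1·0 = 8 | 5·0+1·8 = 8
L: 1·1+1·8+5·0+1·7 = 16 | 5·2+1·6 = 16
B: 1·8+1·0+5·6+1·2 = 40 | 5·8+1·0 = 40
gcd(1,1,5,1,5,1) = 1

Coefficients: [1, 1, 5, 1, 5, 1]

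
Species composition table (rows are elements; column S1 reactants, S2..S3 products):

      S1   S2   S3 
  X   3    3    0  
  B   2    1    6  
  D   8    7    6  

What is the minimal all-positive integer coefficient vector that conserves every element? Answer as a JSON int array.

X: 6·3 = 18 | 6·3+1·0 = 18
B: 6·2 = 12 | 6·1+1·6 = 12
D: 6·8 = 48 | 6·7+1·6 = 48
gcd(6,6,1) = 1

Coefficients: [6, 6, 1]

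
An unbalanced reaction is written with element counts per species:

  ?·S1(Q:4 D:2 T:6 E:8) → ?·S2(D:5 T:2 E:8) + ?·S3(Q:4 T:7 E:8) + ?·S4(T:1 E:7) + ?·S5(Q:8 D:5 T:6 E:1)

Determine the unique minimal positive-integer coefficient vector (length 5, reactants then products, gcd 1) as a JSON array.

Coefficients: [5, 1, 3, 1, 1]

Q: 5·4 = 20 | 1·0+3·4+1·0+1·8 = 20
D: 5·2 = 10 | 1·5+3·0+1·0+1·5 = 10
T: 5·6 = 30 | 1·2+3·7+1·1+1·6 = 30
E: 5·8 = 40 | 1·8+3·8+1·7+1·1 = 40
gcd(5,1,3,1,1) = 1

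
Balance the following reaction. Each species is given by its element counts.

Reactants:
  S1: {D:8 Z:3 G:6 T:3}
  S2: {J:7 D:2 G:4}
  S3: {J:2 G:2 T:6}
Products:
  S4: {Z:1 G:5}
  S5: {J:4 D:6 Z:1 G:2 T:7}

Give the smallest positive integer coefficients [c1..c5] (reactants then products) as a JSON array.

Coefficients: [4, 2, 5, 6, 6]

J: 4·0+2·7+5·2 = 24 | 6·0+6·4 = 24
D: 4·8+2·2+5·0 = 36 | 6·0+6·6 = 36
Z: 4·3+2·0+5·0 = 12 | 6·1+6·1 = 12
G: 4·6+2·4+5·2 = 42 | 6·5+6·2 = 42
T: 4·3+2·0+5·6 = 42 | 6·0+6·7 = 42
gcd(4,2,5,6,6) = 1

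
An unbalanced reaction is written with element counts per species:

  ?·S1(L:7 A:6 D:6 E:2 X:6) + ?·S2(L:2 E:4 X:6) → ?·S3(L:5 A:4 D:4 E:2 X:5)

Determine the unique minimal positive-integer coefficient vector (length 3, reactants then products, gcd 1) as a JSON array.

Coefficients: [4, 1, 6]

L: 4·7+1·2 = 30 | 6·5 = 30
A: 4·6+1·0 = 24 | 6·4 = 24
D: 4·6+1·0 = 24 | 6·4 = 24
E: 4·2+1·4 = 12 | 6·2 = 12
X: 4·6+1·6 = 30 | 6·5 = 30
gcd(4,1,6) = 1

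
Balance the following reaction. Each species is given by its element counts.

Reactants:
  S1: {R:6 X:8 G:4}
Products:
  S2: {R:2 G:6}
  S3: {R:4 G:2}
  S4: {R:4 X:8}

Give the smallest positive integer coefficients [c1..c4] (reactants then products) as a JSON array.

R: 5·6 = 30 | 3·2+1·4+5·4 = 30
X: 5·8 = 40 | 3·0+1·0+5·8 = 40
G: 5·4 = 20 | 3·6+1·2+5·0 = 20
gcd(5,3,1,5) = 1

Coefficients: [5, 3, 1, 5]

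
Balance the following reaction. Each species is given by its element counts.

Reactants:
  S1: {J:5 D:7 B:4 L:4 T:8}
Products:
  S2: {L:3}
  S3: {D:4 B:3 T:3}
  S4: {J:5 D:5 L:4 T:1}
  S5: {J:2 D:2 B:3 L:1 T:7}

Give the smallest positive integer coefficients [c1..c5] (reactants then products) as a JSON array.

Coefficients: [6, 1, 3, 4, 5]

J: 6·5 = 30 | 1·0+3·0+4·5+5·2 = 30
D: 6·7 = 42 | 1·0+3·4+4·5+5·2 = 42
B: 6·4 = 24 | 1·0+3·3+4·0+5·3 = 24
L: 6·4 = 24 | 1·3+3·0+4·4+5·1 = 24
T: 6·8 = 48 | 1·0+3·3+4·1+5·7 = 48
gcd(6,1,3,4,5) = 1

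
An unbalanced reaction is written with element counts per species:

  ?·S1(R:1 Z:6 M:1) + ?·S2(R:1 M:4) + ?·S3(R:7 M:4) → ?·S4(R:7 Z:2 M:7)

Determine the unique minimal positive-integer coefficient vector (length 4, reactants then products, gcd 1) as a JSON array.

R: 2·1+5·1+5·7 = 42 | 6·7 = 42
Z: 2·6+5·0+5·0 = 12 | 6·2 = 12
M: 2·1+5·4+5·4 = 42 | 6·7 = 42
gcd(2,5,5,6) = 1

Coefficients: [2, 5, 5, 6]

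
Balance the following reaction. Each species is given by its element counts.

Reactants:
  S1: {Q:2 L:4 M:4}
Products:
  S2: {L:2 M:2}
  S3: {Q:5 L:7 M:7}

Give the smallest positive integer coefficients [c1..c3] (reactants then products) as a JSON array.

Q: 5·2 = 10 | 3·0+2·5 = 10
L: 5·4 = 20 | 3·2+2·7 = 20
M: 5·4 = 20 | 3·2+2·7 = 20
gcd(5,3,2) = 1

Coefficients: [5, 3, 2]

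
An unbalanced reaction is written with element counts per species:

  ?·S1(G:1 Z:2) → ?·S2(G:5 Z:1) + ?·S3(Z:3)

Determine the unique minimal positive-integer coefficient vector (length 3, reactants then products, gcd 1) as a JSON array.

G: 5·1 = 5 | 1·5+3·0 = 5
Z: 5·2 = 10 | 1·1+3·3 = 10
gcd(5,1,3) = 1

Coefficients: [5, 1, 3]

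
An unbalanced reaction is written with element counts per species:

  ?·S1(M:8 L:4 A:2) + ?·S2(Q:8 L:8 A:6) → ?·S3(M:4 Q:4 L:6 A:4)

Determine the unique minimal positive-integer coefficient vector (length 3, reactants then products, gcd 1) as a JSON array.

M: 1·8+1·0 = 8 | 2·4 = 8
Q: 1·0+1·8 = 8 | 2·4 = 8
L: 1·4+1·8 = 12 | 2·6 = 12
A: 1·2+1·6 = 8 | 2·4 = 8
gcd(1,1,2) = 1

Coefficients: [1, 1, 2]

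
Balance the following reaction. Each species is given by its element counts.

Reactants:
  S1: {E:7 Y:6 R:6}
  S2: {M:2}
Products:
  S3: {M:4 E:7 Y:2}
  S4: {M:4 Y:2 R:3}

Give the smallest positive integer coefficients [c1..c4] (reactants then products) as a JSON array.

Coefficients: [1, 6, 1, 2]

M: 1·0+6·2 = 12 | 1·4+2·4 = 12
E: 1·7+6·0 = 7 | 1·7+2·0 = 7
Y: 1·6+6·0 = 6 | 1·2+2·2 = 6
R: 1·6+6·0 = 6 | 1·0+2·3 = 6
gcd(1,6,1,2) = 1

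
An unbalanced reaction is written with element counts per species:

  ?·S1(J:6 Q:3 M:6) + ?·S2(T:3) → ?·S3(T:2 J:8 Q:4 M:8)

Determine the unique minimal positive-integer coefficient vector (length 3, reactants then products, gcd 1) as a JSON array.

Coefficients: [4, 2, 3]

T: 4·0+2·3 = 6 | 3·2 = 6
J: 4·6+2·0 = 24 | 3·8 = 24
Q: 4·3+2·0 = 12 | 3·4 = 12
M: 4·6+2·0 = 24 | 3·8 = 24
gcd(4,2,3) = 1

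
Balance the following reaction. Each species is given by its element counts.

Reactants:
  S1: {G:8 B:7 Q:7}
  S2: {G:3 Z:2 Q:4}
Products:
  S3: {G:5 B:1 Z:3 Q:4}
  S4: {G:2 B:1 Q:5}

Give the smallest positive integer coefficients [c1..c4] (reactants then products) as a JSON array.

G: 1·8+6·3 = 26 | 4·5+3·2 = 26
B: 1·7+6·0 = 7 | 4·1+3·1 = 7
Z: 1·0+6·2 = 12 | 4·3+3·0 = 12
Q: 1·7+6·4 = 31 | 4·4+3·5 = 31
gcd(1,6,4,3) = 1

Coefficients: [1, 6, 4, 3]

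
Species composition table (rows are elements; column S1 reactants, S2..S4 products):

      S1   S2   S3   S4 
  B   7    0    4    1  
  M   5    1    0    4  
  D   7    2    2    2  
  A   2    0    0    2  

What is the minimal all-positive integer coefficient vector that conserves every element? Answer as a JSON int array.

B: 2·7 = 14 | 2·0+3·4+2·1 = 14
M: 2·5 = 10 | 2·1+3·0+2·4 = 10
D: 2·7 = 14 | 2·2+3·2+2·2 = 14
A: 2·2 = 4 | 2·0+3·0+2·2 = 4
gcd(2,2,3,2) = 1

Coefficients: [2, 2, 3, 2]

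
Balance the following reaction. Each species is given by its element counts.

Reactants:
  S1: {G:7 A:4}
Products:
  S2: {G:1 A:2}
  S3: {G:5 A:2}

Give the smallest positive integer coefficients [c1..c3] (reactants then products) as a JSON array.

Coefficients: [4, 3, 5]

G: 4·7 = 28 | 3·1+5·5 = 28
A: 4·4 = 16 | 3·2+5·2 = 16
gcd(4,3,5) = 1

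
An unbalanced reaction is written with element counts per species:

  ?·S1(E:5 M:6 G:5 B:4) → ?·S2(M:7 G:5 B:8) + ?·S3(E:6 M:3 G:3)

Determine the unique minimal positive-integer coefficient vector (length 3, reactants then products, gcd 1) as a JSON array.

Coefficients: [6, 3, 5]

E: 6·5 = 30 | 3·0+5·6 = 30
M: 6·6 = 36 | 3·7+5·3 = 36
G: 6·5 = 30 | 3·5+5·3 = 30
B: 6·4 = 24 | 3·8+5·0 = 24
gcd(6,3,5) = 1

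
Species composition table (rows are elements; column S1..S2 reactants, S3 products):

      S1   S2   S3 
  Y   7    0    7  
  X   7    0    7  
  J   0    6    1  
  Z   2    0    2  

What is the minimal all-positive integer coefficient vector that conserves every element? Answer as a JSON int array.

Coefficients: [6, 1, 6]

Y: 6·7+1·0 = 42 | 6·7 = 42
X: 6·7+1·0 = 42 | 6·7 = 42
J: 6·0+1·6 = 6 | 6·1 = 6
Z: 6·2+1·0 = 12 | 6·2 = 12
gcd(6,1,6) = 1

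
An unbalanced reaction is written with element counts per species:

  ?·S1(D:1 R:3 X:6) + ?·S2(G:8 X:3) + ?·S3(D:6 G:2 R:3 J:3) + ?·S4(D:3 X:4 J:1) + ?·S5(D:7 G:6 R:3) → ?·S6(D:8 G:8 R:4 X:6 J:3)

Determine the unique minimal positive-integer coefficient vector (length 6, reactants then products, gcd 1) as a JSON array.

Coefficients: [2, 4, 5, 3, 1, 6]

D: 2·1+4·0+5·6+3·3+1·7 = 48 | 6·8 = 48
G: 2·0+4·8+5·2+3·0+1·6 = 48 | 6·8 = 48
R: 2·3+4·0+5·3+3·0+1·3 = 24 | 6·4 = 24
X: 2·6+4·3+5·0+3·4+1·0 = 36 | 6·6 = 36
J: 2·0+4·0+5·3+3·1+1·0 = 18 | 6·3 = 18
gcd(2,4,5,3,1,6) = 1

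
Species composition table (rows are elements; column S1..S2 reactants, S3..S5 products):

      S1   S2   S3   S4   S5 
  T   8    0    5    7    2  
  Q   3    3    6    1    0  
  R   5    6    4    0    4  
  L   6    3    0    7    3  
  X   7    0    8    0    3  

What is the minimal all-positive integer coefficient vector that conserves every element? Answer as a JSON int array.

T: 6·8+1·0 = 48 | 3·5+3·7+6·2 = 48
Q: 6·3+1·3 = 21 | 3·6+3·1+6·0 = 21
R: 6·5+1·6 = 36 | 3·4+3·0+6·4 = 36
L: 6·6+1·3 = 39 | 3·0+3·7+6·3 = 39
X: 6·7+1·0 = 42 | 3·8+3·0+6·3 = 42
gcd(6,1,3,3,6) = 1

Coefficients: [6, 1, 3, 3, 6]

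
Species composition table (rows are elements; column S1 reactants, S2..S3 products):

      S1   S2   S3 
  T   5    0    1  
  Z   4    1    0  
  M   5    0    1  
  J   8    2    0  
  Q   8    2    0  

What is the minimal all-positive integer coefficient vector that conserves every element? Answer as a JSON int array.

Coefficients: [1, 4, 5]

T: 1·5 = 5 | 4·0+5·1 = 5
Z: 1·4 = 4 | 4·1+5·0 = 4
M: 1·5 = 5 | 4·0+5·1 = 5
J: 1·8 = 8 | 4·2+5·0 = 8
Q: 1·8 = 8 | 4·2+5·0 = 8
gcd(1,4,5) = 1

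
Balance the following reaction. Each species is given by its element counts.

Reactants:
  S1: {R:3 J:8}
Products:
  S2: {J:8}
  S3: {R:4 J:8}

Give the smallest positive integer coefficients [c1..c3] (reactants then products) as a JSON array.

R: 4·3 = 12 | 1·0+3·4 = 12
J: 4·8 = 32 | 1·8+3·8 = 32
gcd(4,1,3) = 1

Coefficients: [4, 1, 3]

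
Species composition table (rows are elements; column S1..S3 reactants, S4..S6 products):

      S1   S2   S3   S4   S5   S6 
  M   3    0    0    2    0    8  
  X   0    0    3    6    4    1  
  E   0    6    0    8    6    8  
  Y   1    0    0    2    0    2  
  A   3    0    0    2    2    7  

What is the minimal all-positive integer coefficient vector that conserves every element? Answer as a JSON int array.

M: 6·3+5·0+4·0 = 18 | 1·2+1·0+2·8 = 18
X: 6·0+5·0+4·3 = 12 | 1·6+1·4+2·1 = 12
E: 6·0+5·6+4·0 = 30 | 1·8+1·6+2·8 = 30
Y: 6·1+5·0+4·0 = 6 | 1·2+1·0+2·2 = 6
A: 6·3+5·0+4·0 = 18 | 1·2+1·2+2·7 = 18
gcd(6,5,4,1,1,2) = 1

Coefficients: [6, 5, 4, 1, 1, 2]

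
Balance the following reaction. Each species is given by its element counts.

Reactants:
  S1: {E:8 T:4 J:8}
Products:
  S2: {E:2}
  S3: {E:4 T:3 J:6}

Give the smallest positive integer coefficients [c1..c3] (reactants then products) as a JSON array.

E: 3·8 = 24 | 4·2+4·4 = 24
T: 3·4 = 12 | 4·0+4·3 = 12
J: 3·8 = 24 | 4·0+4·6 = 24
gcd(3,4,4) = 1

Coefficients: [3, 4, 4]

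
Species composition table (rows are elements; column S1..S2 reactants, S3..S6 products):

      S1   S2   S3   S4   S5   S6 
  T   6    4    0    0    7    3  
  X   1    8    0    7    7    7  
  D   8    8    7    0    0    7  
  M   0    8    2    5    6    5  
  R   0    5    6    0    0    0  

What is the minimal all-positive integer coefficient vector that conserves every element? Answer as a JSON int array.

T: 1·6+6·4 = 30 | 5·0+1·0+3·7+3·3 = 30
X: 1·1+6·8 = 49 | 5·0+1·7+3·7+3·7 = 49
D: 1·8+6·8 = 56 | 5·7+1·0+3·0+3·7 = 56
M: 1·0+6·8 = 48 | 5·2+1·5+3·6+3·5 = 48
R: 1·0+6·5 = 30 | 5·6+1·0+3·0+3·0 = 30
gcd(1,6,5,1,3,3) = 1

Coefficients: [1, 6, 5, 1, 3, 3]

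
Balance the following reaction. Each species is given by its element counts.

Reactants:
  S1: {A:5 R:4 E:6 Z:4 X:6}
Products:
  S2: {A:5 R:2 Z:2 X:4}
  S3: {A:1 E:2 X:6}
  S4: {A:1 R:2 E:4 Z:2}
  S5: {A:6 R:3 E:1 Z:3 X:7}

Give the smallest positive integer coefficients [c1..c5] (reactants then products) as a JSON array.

A: 5·5 = 25 | 1·5+2·1+6·1+2·6 = 25
R: 5·4 = 20 | 1·2+2·0+6·2+2·3 = 20
E: 5·6 = 30 | 1·0+2·2+6·4+2·1 = 30
Z: 5·4 = 20 | 1·2+2·0+6·2+2·3 = 20
X: 5·6 = 30 | 1·4+2·6+6·0+2·7 = 30
gcd(5,1,2,6,2) = 1

Coefficients: [5, 1, 2, 6, 2]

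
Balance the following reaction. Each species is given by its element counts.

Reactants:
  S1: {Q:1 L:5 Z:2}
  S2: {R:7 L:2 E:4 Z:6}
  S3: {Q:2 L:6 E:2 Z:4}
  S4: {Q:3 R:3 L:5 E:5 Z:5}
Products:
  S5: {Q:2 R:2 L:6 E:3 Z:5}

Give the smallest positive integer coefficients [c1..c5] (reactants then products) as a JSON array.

Q: 1·1+1·0+3·2+1·3 = 10 | 5·2 = 10
R: 1·0+1·7+3·0+1·3 = 10 | 5·2 = 10
L: 1·5+1·2+3·6+1·5 = 30 | 5·6 = 30
E: 1·0+1·4+3·2+1·5 = 15 | 5·3 = 15
Z: 1·2+1·6+3·4+1·5 = 25 | 5·5 = 25
gcd(1,1,3,1,5) = 1

Coefficients: [1, 1, 3, 1, 5]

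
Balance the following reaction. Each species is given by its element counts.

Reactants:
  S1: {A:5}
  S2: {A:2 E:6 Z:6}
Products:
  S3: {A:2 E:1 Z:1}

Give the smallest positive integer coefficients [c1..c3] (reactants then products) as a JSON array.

A: 2·5+1·2 = 12 | 6·2 = 12
E: 2·0+1·6 = 6 | 6·1 = 6
Z: 2·0+1·6 = 6 | 6·1 = 6
gcd(2,1,6) = 1

Coefficients: [2, 1, 6]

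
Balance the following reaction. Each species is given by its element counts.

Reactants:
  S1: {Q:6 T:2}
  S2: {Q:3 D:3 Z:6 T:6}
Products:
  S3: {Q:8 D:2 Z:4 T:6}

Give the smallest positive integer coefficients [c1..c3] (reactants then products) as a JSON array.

Q: 3·6+2·3 = 24 | 3·8 = 24
D: 3·0+2·3 = 6 | 3·2 = 6
Z: 3·0+2·6 = 12 | 3·4 = 12
T: 3·2+2·6 = 18 | 3·6 = 18
gcd(3,2,3) = 1

Coefficients: [3, 2, 3]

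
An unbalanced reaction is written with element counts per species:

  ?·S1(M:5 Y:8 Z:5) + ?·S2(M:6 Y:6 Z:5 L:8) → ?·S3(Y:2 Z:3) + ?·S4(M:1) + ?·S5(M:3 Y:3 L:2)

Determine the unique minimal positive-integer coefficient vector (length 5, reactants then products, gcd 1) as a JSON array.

M: 2·5+1·6 = 16 | 5·0+4·1+4·3 = 16
Y: 2·8+1·6 = 22 | 5·2+4·0+4·3 = 22
Z: 2·5+1·5 = 15 | 5·3+4·0+4·0 = 15
L: 2·0+1·8 = 8 | 5·0+4·0+4·2 = 8
gcd(2,1,5,4,4) = 1

Coefficients: [2, 1, 5, 4, 4]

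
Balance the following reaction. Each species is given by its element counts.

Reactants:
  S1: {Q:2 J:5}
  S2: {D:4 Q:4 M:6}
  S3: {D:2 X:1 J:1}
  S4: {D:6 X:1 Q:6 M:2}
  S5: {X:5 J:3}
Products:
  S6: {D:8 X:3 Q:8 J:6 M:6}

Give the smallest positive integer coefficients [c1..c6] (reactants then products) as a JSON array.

D: 5·0+5·4+5·2+3·6+2·0 = 48 | 6·8 = 48
X: 5·0+5·0+5·1+3·1+2·5 = 18 | 6·3 = 18
Q: 5·2+5·4+5·0+3·6+2·0 = 48 | 6·8 = 48
J: 5·5+5·0+5·1+3·0+2·3 = 36 | 6·6 = 36
M: 5·0+5·6+5·0+3·2+2·0 = 36 | 6·6 = 36
gcd(5,5,5,3,2,6) = 1

Coefficients: [5, 5, 5, 3, 2, 6]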